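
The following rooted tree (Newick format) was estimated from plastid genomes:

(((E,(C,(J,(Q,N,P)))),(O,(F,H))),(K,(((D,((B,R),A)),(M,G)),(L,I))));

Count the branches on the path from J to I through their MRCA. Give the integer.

The MRCA of J and I is the root of the tree.
From J up to that node: 5 branches. From I up to the same node: 4 branches. Total: 5 + 4 = 9.

9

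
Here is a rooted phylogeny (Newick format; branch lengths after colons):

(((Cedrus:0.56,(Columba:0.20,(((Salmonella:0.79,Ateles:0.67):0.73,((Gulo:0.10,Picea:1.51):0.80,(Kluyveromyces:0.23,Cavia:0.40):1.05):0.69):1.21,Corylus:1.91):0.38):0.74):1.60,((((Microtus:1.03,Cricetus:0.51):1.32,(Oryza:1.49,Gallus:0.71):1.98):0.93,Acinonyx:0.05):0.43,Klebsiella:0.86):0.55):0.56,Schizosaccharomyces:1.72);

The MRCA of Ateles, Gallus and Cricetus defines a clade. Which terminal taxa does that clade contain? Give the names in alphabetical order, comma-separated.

Tracing Ateles: it sits inside (Salmonella,Ateles).
Tracing Gallus: it sits inside (Oryza,Gallus).
Tracing Cricetus: it sits inside (Microtus,Cricetus).
The smallest clade enclosing all 3 is ((Cedrus,(Columba,(((Salmonella,Ateles),((Gulo,Picea),(Kluyveromyces,Cavia))),Corylus))),((((Microtus,Cricetus),(Oryza,Gallus)),Acinonyx),Klebsiella)); the answer is its 15 terminal taxa in alphabetical order.

Acinonyx, Ateles, Cavia, Cedrus, Columba, Corylus, Cricetus, Gallus, Gulo, Klebsiella, Kluyveromyces, Microtus, Oryza, Picea, Salmonella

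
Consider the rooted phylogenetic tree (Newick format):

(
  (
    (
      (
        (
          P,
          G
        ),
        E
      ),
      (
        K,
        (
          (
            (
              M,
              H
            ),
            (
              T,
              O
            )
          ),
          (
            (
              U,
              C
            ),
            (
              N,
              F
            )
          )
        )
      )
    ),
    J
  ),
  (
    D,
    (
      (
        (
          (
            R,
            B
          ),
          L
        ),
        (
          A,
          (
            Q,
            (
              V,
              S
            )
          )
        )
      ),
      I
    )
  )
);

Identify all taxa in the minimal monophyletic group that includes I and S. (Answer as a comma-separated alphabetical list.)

A, B, I, L, Q, R, S, V

Tracing I: it sits inside ((((R,B),L),(A,(Q,(V,S)))),I).
Tracing S: it sits inside (V,S).
The smallest clade enclosing both is ((((R,B),L),(A,(Q,(V,S)))),I); the answer is its 8 terminal taxa in alphabetical order.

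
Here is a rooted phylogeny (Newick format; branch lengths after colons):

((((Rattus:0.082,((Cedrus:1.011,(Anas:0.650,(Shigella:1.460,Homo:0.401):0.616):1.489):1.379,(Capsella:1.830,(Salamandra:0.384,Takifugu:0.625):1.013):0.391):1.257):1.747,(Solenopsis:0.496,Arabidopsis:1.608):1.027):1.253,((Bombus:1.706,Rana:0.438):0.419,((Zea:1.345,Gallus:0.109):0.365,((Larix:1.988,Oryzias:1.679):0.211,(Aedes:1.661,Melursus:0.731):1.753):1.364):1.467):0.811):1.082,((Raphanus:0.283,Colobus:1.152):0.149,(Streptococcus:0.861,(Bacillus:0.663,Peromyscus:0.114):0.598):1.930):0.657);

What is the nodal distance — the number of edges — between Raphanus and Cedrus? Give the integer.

The MRCA of Raphanus and Cedrus is the root of the tree.
From Raphanus up to that node: 3 branches. From Cedrus up to the same node: 6 branches. Total: 3 + 6 = 9.

9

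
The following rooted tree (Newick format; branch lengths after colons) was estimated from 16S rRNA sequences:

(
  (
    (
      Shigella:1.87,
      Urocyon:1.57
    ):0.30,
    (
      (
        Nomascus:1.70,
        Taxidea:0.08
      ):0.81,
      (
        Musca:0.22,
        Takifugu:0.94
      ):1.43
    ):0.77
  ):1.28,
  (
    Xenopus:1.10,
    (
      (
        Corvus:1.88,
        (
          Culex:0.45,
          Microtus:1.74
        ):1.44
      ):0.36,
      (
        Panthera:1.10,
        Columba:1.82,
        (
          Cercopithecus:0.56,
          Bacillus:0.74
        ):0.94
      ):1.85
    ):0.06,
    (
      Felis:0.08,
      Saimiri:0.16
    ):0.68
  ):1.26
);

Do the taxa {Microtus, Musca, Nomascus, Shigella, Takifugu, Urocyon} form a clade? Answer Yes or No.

No

The MRCA of the listed taxa is the root, so the smallest clade containing them is the whole tree.
That clade also contains Bacillus, Cercopithecus, Columba, Corvus, Culex, Felis, Panthera, Saimiri, Taxidea, Xenopus, which are not in the proposed group, so the group is not monophyletic.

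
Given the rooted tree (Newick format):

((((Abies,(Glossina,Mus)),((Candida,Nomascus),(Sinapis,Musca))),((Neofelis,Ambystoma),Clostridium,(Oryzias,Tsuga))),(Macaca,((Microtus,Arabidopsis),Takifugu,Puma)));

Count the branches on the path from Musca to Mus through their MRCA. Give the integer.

6

The MRCA of Musca and Mus is the node subtending ((Abies,(Glossina,Mus)),((Candida,Nomascus),(Sinapis,Musca))).
From Musca up to that node: 3 branches. From Mus up to the same node: 3 branches. Total: 3 + 3 = 6.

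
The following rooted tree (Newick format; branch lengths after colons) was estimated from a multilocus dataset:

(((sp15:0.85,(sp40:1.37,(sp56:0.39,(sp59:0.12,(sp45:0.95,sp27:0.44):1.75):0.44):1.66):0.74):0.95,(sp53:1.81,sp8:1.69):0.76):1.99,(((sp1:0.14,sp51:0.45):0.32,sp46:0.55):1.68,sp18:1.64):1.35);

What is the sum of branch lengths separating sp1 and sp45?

The path runs sp1 → … → MRCA → … → sp45; the MRCA is the root of the tree.
Branch lengths along that path: 0.14 + 0.32 + 1.68 + 1.35 + 1.99 + 0.95 + 0.74 + 1.66 + 0.44 + 1.75 + 0.95 = 11.97.

11.97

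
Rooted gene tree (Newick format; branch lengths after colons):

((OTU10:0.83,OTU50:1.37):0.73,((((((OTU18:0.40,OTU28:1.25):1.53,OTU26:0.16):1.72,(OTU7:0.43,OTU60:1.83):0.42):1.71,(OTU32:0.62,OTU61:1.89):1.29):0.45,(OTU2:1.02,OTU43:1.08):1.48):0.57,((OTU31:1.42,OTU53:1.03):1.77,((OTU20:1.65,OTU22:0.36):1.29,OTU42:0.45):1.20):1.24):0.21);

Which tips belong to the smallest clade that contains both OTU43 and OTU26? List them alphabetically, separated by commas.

OTU18, OTU2, OTU26, OTU28, OTU32, OTU43, OTU60, OTU61, OTU7

Tracing OTU43: it sits inside (OTU2,OTU43).
Tracing OTU26: it sits inside ((OTU18,OTU28),OTU26).
The smallest clade enclosing both is (((((OTU18,OTU28),OTU26),(OTU7,OTU60)),(OTU32,OTU61)),(OTU2,OTU43)); the answer is its 9 terminal taxa in alphabetical order.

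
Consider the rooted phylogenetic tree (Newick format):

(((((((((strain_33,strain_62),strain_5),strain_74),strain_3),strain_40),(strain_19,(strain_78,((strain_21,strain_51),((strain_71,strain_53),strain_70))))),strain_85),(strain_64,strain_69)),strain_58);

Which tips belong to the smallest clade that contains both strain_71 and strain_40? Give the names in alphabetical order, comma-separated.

strain_19, strain_21, strain_3, strain_33, strain_40, strain_5, strain_51, strain_53, strain_62, strain_70, strain_71, strain_74, strain_78

Tracing strain_71: it sits inside (strain_71,strain_53).
Tracing strain_40: it sits inside (((((strain_33,strain_62),strain_5),strain_74),strain_3),strain_40).
The smallest clade enclosing both is ((((((strain_33,strain_62),strain_5),strain_74),strain_3),strain_40),(strain_19,(strain_78,((strain_21,strain_51),((strain_71,strain_53),strain_70))))); the answer is its 13 terminal taxa in alphabetical order.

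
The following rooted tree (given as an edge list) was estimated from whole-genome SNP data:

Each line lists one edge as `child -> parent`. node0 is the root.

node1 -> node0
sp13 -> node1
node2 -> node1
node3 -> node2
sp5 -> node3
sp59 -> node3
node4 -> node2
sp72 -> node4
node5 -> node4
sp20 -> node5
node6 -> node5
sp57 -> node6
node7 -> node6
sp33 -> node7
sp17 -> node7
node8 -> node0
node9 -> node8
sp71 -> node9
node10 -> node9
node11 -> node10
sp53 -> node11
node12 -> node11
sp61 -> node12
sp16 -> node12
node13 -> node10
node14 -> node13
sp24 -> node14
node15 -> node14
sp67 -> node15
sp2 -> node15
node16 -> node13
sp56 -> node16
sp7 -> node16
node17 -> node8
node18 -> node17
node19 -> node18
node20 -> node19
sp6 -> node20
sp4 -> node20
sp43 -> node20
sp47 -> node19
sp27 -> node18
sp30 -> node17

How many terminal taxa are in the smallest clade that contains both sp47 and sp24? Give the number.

The MRCA of sp47 and sp24 is the node subtending ((sp71,((sp53,(sp61,sp16)),((sp24,(sp67,sp2)),(sp56,sp7)))),((((sp6,sp4,sp43),sp47),sp27),sp30)).
That clade contains 15 terminal taxa: sp16, sp2, sp24, sp27, sp30, sp4, sp43, sp47, sp53, sp56, sp6, sp61, sp67, sp7, sp71.

15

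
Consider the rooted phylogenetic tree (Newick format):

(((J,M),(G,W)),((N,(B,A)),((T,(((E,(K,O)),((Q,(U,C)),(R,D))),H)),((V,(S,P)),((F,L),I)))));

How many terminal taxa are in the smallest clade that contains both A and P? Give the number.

19

The MRCA of A and P is the node subtending ((N,(B,A)),((T,(((E,(K,O)),((Q,(U,C)),(R,D))),H)),((V,(S,P)),((F,L),I)))).
That clade contains 19 terminal taxa: A, B, C, D, E, F, H, I, K, L, N, O, P, Q, R, S, T, U, V.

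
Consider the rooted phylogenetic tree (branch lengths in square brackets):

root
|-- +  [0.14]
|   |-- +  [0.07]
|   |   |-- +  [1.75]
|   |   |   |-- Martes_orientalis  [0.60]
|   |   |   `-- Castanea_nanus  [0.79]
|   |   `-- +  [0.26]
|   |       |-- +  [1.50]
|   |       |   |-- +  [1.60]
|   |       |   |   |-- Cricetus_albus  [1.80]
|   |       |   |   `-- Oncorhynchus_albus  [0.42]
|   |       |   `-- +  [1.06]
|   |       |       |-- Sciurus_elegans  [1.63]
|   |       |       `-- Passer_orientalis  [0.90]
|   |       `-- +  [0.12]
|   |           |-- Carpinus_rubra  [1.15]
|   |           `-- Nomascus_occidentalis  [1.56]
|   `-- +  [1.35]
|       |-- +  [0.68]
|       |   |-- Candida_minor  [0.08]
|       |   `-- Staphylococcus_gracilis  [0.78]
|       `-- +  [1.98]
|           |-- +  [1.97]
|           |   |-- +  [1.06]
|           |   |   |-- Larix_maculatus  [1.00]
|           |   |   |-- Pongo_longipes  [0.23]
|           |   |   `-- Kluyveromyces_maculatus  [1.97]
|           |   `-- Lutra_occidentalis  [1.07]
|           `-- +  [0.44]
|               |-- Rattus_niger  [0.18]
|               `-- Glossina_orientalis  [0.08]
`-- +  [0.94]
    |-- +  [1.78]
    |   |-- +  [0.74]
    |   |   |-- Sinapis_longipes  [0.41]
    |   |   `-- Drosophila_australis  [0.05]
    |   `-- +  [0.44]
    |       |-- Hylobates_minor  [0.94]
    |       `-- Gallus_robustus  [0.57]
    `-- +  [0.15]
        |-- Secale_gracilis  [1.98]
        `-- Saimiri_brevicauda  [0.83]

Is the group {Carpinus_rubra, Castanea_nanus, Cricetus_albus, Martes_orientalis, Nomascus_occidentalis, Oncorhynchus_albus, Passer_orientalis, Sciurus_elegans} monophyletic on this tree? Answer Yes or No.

The most recent common ancestor of these taxa subtends ((Martes_orientalis,Castanea_nanus),(((Cricetus_albus,Oncorhynchus_albus),(Sciurus_elegans,Passer_orientalis)),(Carpinus_rubra,Nomascus_occidentalis))).
That clade has exactly 8 tips — every listed taxon and nothing else — so the group is monophyletic.

Yes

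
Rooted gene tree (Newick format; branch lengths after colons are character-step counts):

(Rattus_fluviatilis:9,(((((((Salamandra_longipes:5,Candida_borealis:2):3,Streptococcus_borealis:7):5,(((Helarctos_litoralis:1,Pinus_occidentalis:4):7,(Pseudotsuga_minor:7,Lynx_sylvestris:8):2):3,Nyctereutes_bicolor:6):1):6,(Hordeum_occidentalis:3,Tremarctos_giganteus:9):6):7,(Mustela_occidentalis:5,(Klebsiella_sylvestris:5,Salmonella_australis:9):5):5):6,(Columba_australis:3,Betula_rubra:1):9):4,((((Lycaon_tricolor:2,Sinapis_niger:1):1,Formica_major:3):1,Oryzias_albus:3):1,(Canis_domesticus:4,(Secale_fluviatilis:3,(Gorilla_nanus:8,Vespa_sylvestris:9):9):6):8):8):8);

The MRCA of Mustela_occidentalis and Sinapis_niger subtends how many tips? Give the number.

The MRCA of Mustela_occidentalis and Sinapis_niger is the node subtending (((((((Salamandra_longipes,Candida_borealis),Streptococcus_borealis),(((Helarctos_litoralis,Pinus_occidentalis),(Pseudotsuga_minor,Lynx_sylvestris)),Nyctereutes_bicolor)),(Hordeum_occidentalis,Tremarctos_giganteus)),(Mustela_occidentalis,(Klebsiella_sylvestris,Salmonella_australis))),(Columba_australis,Betula_rubra)),((((Lycaon_tricolor,Sinapis_niger),Formica_major),Oryzias_albus),(Canis_domesticus,(Secale_fluviatilis,(Gorilla_nanus,Vespa_sylvestris))))).
That clade contains 23 terminal taxa: Betula_rubra, Candida_borealis, Canis_domesticus, Columba_australis, Formica_major, Gorilla_nanus, Helarctos_litoralis, Hordeum_occidentalis, Klebsiella_sylvestris, Lycaon_tricolor, Lynx_sylvestris, Mustela_occidentalis, Nyctereutes_bicolor, Oryzias_albus, Pinus_occidentalis, Pseudotsuga_minor, Salamandra_longipes, Salmonella_australis, Secale_fluviatilis, Sinapis_niger, Streptococcus_borealis, Tremarctos_giganteus, Vespa_sylvestris.

23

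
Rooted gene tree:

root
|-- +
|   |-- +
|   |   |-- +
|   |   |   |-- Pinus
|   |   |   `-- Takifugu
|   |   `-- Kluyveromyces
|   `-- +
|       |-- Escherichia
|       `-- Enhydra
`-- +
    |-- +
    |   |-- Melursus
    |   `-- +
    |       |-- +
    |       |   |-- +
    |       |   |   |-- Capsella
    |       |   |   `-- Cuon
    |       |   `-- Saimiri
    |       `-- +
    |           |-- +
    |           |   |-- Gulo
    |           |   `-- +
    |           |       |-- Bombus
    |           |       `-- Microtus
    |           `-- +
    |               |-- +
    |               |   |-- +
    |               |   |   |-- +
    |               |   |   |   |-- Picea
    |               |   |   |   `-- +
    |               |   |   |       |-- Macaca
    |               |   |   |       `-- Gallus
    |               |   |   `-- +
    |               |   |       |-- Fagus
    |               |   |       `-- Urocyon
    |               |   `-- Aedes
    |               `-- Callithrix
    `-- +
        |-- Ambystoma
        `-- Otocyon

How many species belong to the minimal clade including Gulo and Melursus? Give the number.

14

The MRCA of Gulo and Melursus is the node subtending (Melursus,(((Capsella,Cuon),Saimiri),((Gulo,(Bombus,Microtus)),((((Picea,(Macaca,Gallus)),(Fagus,Urocyon)),Aedes),Callithrix)))).
That clade contains 14 terminal taxa: Aedes, Bombus, Callithrix, Capsella, Cuon, Fagus, Gallus, Gulo, Macaca, Melursus, Microtus, Picea, Saimiri, Urocyon.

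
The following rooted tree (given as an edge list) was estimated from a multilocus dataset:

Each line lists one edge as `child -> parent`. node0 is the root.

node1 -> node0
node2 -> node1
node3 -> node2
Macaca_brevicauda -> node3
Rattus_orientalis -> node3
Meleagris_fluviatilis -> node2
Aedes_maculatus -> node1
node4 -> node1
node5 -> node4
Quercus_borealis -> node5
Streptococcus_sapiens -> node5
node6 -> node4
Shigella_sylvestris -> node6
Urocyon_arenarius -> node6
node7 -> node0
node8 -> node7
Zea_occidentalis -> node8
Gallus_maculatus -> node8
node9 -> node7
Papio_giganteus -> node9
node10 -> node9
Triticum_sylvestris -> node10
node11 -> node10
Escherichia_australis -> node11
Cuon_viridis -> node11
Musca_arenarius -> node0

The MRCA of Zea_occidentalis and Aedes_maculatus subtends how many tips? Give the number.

The MRCA of Zea_occidentalis and Aedes_maculatus is the root, so the clade is the entire tree.
That clade contains 15 terminal taxa: Aedes_maculatus, Cuon_viridis, Escherichia_australis, Gallus_maculatus, Macaca_brevicauda, Meleagris_fluviatilis, Musca_arenarius, Papio_giganteus, Quercus_borealis, Rattus_orientalis, Shigella_sylvestris, Streptococcus_sapiens, Triticum_sylvestris, Urocyon_arenarius, Zea_occidentalis.

15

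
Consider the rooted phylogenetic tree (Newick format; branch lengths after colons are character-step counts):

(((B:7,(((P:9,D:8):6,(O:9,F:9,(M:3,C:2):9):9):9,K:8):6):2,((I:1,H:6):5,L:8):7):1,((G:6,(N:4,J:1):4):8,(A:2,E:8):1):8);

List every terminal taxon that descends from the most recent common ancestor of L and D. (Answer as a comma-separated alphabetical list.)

Tracing L: it sits inside ((I,H),L).
Tracing D: it sits inside (P,D).
The smallest clade enclosing both is ((B,(((P,D),(O,F,(M,C))),K)),((I,H),L)); the answer is its 11 terminal taxa in alphabetical order.

B, C, D, F, H, I, K, L, M, O, P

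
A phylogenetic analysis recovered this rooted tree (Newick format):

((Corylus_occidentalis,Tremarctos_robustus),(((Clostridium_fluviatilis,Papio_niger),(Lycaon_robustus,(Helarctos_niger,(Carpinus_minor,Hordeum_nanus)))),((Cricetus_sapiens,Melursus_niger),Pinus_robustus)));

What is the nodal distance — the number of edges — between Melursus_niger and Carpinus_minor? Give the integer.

The MRCA of Melursus_niger and Carpinus_minor is the node subtending (((Clostridium_fluviatilis,Papio_niger),(Lycaon_robustus,(Helarctos_niger,(Carpinus_minor,Hordeum_nanus)))),((Cricetus_sapiens,Melursus_niger),Pinus_robustus)).
From Melursus_niger up to that node: 3 branches. From Carpinus_minor up to the same node: 5 branches. Total: 3 + 5 = 8.

8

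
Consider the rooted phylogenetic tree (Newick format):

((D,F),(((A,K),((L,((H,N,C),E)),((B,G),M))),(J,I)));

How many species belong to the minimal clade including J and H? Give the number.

12

The MRCA of J and H is the node subtending (((A,K),((L,((H,N,C),E)),((B,G),M))),(J,I)).
That clade contains 12 terminal taxa: A, B, C, E, G, H, I, J, K, L, M, N.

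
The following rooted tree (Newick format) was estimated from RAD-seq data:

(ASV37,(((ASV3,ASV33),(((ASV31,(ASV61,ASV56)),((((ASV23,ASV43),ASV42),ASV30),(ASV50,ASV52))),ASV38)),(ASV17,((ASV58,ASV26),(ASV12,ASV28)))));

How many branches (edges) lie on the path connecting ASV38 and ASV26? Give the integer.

7

The MRCA of ASV38 and ASV26 is the node subtending (((ASV3,ASV33),(((ASV31,(ASV61,ASV56)),((((ASV23,ASV43),ASV42),ASV30),(ASV50,ASV52))),ASV38)),(ASV17,((ASV58,ASV26),(ASV12,ASV28)))).
From ASV38 up to that node: 3 branches. From ASV26 up to the same node: 4 branches. Total: 3 + 4 = 7.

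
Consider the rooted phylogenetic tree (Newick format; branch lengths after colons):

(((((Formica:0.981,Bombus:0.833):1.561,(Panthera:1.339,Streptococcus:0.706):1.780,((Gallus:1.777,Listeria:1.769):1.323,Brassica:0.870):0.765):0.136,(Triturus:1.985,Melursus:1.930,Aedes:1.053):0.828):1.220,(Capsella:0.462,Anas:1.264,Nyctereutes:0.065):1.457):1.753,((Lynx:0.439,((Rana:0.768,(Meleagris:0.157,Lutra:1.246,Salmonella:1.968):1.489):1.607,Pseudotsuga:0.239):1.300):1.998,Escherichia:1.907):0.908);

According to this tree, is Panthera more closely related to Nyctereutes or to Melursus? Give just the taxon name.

Melursus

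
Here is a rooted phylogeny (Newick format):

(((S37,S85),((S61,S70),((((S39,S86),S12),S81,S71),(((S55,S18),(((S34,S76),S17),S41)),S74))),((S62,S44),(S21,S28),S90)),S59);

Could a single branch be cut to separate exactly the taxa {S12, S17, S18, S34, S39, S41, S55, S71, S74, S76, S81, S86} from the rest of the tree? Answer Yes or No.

Yes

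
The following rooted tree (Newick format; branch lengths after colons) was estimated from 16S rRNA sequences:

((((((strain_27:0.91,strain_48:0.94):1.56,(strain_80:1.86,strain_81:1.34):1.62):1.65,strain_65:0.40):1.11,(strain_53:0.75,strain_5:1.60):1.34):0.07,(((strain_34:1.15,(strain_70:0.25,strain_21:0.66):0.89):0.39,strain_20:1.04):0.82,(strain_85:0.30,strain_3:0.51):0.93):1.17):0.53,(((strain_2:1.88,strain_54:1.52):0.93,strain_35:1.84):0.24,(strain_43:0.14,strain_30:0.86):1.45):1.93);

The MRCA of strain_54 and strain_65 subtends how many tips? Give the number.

18

The MRCA of strain_54 and strain_65 is the root, so the clade is the entire tree.
That clade contains 18 terminal taxa: strain_2, strain_20, strain_21, strain_27, strain_3, strain_30, strain_34, strain_35, strain_43, strain_48, strain_5, strain_53, strain_54, strain_65, strain_70, strain_80, strain_81, strain_85.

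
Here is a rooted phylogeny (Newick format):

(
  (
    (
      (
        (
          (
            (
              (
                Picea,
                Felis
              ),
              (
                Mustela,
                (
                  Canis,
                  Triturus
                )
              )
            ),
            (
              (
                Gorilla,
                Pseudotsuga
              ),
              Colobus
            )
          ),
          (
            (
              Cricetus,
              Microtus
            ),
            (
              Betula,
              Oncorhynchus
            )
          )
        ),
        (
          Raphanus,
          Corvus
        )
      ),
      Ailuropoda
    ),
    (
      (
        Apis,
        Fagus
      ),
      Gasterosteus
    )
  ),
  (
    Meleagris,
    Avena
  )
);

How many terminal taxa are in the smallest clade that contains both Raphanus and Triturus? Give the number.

14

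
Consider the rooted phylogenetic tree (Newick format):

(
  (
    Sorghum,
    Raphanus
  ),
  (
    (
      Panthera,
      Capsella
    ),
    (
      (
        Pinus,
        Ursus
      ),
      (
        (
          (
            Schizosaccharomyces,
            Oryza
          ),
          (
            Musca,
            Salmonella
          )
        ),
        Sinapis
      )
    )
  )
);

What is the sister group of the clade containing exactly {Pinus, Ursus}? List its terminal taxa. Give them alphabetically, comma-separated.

The clade containing exactly {Pinus, Ursus} attaches to the tree at the node subtending ((Pinus,Ursus),(((Schizosaccharomyces,Oryza),(Musca,Salmonella)),Sinapis)).
The other lineage descending from that same node — the sister group — is (((Schizosaccharomyces,Oryza),(Musca,Salmonella)),Sinapis); its 5 tips in alphabetical order are the answer.

Musca, Oryza, Salmonella, Schizosaccharomyces, Sinapis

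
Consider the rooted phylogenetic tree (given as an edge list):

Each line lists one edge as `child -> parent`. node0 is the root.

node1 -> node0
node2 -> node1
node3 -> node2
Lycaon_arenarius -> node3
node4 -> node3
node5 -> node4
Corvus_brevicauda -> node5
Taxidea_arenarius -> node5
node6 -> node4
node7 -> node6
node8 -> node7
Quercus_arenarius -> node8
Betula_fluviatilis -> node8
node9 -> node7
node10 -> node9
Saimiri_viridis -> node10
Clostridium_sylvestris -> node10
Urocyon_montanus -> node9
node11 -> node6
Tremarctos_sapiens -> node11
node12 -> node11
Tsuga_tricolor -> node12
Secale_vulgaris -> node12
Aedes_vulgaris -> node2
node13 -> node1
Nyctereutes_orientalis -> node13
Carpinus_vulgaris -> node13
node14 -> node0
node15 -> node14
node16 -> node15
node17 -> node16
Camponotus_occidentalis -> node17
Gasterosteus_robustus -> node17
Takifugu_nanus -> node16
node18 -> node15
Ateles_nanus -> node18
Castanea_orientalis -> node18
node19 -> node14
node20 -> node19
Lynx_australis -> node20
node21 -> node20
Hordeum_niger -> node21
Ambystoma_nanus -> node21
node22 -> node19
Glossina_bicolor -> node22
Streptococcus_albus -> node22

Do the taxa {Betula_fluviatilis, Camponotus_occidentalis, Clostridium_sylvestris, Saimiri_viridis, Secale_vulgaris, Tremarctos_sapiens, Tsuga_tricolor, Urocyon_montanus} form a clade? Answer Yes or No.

The MRCA of the listed taxa is the root, so the smallest clade containing them is the whole tree.
That clade also contains Aedes_vulgaris, Ambystoma_nanus, Ateles_nanus, Carpinus_vulgaris, Castanea_orientalis, Corvus_brevicauda, Gasterosteus_robustus, Glossina_bicolor, Hordeum_niger, Lycaon_arenarius, Lynx_australis, Nyctereutes_orientalis, Quercus_arenarius, Streptococcus_albus, Takifugu_nanus, Taxidea_arenarius, which are not in the proposed group, so the group is not monophyletic.

No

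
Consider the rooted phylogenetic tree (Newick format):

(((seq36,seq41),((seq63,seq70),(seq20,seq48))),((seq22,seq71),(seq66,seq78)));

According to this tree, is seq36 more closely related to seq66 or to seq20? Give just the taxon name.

seq20

The MRCA of seq36 and seq20 subtends ((seq36,seq41),((seq63,seq70),(seq20,seq48))) (6 taxa).
The MRCA of seq36 and seq66 is the root, subtending the entire tree (10 taxa).
The first is nested inside the second, so seq36 shares a more recent common ancestor with seq20.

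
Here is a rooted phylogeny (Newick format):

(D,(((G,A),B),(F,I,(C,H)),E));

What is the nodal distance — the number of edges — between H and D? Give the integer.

5

The MRCA of H and D is the root of the tree.
From H up to that node: 4 branches. From D up to the same node: 1 branch. Total: 4 + 1 = 5.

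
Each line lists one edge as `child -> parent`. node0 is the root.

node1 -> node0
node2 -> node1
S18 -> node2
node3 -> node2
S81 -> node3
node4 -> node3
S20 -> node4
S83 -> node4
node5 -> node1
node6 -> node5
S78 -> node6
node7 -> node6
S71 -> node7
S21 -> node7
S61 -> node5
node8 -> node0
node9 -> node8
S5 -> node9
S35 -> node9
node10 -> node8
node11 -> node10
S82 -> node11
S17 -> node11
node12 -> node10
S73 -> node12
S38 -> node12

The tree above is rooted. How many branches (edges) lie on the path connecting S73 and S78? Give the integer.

The MRCA of S73 and S78 is the root of the tree.
From S73 up to that node: 4 branches. From S78 up to the same node: 4 branches. Total: 4 + 4 = 8.

8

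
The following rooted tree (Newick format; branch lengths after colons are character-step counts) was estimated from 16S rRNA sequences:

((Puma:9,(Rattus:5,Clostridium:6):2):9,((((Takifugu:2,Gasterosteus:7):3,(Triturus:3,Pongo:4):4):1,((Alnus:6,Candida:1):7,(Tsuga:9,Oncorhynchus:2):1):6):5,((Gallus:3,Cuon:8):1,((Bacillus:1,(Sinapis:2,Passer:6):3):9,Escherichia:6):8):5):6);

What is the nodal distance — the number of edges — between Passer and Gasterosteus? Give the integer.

9

The MRCA of Passer and Gasterosteus is the node subtending ((((Takifugu,Gasterosteus),(Triturus,Pongo)),((Alnus,Candida),(Tsuga,Oncorhynchus))),((Gallus,Cuon),((Bacillus,(Sinapis,Passer)),Escherichia))).
From Passer up to that node: 5 branches. From Gasterosteus up to the same node: 4 branches. Total: 5 + 4 = 9.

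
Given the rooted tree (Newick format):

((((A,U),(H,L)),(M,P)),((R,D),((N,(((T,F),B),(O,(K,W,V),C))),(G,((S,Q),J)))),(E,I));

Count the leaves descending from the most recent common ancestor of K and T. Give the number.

The MRCA of K and T is the node subtending (((T,F),B),(O,(K,W,V),C)).
That clade contains 8 terminal taxa: B, C, F, K, O, T, V, W.

8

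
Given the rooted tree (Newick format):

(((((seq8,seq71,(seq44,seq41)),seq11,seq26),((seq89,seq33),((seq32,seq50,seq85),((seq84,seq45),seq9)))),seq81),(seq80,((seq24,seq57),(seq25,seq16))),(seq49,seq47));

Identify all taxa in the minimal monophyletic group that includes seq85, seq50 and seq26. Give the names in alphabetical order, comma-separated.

Tracing seq85: it sits inside (seq32,seq50,seq85).
Tracing seq50: it sits inside (seq32,seq50,seq85).
Tracing seq26: it sits inside ((seq8,seq71,(seq44,seq41)),seq11,seq26).
The smallest clade enclosing all 3 is (((seq8,seq71,(seq44,seq41)),seq11,seq26),((seq89,seq33),((seq32,seq50,seq85),((seq84,seq45),seq9)))); the answer is its 14 terminal taxa in alphabetical order.

seq11, seq26, seq32, seq33, seq41, seq44, seq45, seq50, seq71, seq8, seq84, seq85, seq89, seq9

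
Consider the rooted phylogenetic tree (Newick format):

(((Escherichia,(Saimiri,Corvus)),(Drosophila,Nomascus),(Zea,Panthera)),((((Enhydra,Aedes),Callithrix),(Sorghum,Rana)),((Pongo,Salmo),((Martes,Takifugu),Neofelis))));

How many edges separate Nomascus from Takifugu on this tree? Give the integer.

8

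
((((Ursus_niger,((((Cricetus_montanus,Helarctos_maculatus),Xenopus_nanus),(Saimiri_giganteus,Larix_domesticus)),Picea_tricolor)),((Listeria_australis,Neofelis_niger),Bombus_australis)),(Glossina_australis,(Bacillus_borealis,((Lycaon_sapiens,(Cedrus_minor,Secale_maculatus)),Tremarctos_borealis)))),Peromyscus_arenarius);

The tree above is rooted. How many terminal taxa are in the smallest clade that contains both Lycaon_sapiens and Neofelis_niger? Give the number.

16

The MRCA of Lycaon_sapiens and Neofelis_niger is the node subtending (((Ursus_niger,((((Cricetus_montanus,Helarctos_maculatus),Xenopus_nanus),(Saimiri_giganteus,Larix_domesticus)),Picea_tricolor)),((Listeria_australis,Neofelis_niger),Bombus_australis)),(Glossina_australis,(Bacillus_borealis,((Lycaon_sapiens,(Cedrus_minor,Secale_maculatus)),Tremarctos_borealis)))).
That clade contains 16 terminal taxa: Bacillus_borealis, Bombus_australis, Cedrus_minor, Cricetus_montanus, Glossina_australis, Helarctos_maculatus, Larix_domesticus, Listeria_australis, Lycaon_sapiens, Neofelis_niger, Picea_tricolor, Saimiri_giganteus, Secale_maculatus, Tremarctos_borealis, Ursus_niger, Xenopus_nanus.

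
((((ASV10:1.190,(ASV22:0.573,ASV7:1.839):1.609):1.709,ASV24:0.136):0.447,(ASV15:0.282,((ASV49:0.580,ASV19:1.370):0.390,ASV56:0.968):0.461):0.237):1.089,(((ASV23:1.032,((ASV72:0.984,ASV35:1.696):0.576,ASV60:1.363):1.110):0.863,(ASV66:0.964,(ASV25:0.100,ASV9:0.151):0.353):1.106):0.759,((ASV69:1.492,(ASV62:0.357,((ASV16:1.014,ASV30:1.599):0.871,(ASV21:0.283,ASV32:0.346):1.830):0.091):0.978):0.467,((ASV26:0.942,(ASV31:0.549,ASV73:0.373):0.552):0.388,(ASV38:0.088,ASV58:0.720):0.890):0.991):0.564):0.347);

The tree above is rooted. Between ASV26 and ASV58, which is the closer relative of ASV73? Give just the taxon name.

ASV26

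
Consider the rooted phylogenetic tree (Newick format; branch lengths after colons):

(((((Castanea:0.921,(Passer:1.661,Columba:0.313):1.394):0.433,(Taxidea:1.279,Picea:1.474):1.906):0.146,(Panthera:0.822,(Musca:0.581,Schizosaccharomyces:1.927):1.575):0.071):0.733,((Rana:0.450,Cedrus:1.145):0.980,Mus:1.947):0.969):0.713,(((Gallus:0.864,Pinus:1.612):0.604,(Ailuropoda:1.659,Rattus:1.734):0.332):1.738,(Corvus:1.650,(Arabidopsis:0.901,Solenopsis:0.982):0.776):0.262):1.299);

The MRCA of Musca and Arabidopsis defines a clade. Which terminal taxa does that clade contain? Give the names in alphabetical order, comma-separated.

Tracing Musca: it sits inside (Musca,Schizosaccharomyces).
Tracing Arabidopsis: it sits inside (Arabidopsis,Solenopsis).
The smallest clade enclosing both is the whole tree (their MRCA is the root), so the answer is all 18 tips in alphabetical order.

Ailuropoda, Arabidopsis, Castanea, Cedrus, Columba, Corvus, Gallus, Mus, Musca, Panthera, Passer, Picea, Pinus, Rana, Rattus, Schizosaccharomyces, Solenopsis, Taxidea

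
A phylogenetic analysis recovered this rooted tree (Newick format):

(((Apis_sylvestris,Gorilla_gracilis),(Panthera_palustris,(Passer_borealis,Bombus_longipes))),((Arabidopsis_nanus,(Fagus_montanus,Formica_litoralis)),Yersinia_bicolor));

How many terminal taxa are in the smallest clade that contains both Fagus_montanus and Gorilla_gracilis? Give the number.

9

The MRCA of Fagus_montanus and Gorilla_gracilis is the root, so the clade is the entire tree.
That clade contains 9 terminal taxa: Apis_sylvestris, Arabidopsis_nanus, Bombus_longipes, Fagus_montanus, Formica_litoralis, Gorilla_gracilis, Panthera_palustris, Passer_borealis, Yersinia_bicolor.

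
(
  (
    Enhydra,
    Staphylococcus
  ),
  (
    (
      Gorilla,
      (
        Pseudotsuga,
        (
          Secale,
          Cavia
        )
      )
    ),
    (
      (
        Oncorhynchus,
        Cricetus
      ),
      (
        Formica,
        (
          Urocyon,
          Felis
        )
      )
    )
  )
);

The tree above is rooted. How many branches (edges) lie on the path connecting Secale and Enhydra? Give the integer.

The MRCA of Secale and Enhydra is the root of the tree.
From Secale up to that node: 5 branches. From Enhydra up to the same node: 2 branches. Total: 5 + 2 = 7.

7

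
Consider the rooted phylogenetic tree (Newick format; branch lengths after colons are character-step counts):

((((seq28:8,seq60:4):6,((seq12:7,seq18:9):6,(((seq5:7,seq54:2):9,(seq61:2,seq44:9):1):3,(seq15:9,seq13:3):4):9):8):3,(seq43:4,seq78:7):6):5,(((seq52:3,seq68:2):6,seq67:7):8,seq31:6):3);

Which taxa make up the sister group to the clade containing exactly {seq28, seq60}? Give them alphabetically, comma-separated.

seq12, seq13, seq15, seq18, seq44, seq5, seq54, seq61

The clade containing exactly {seq28, seq60} attaches to the tree at the node subtending ((seq28,seq60),((seq12,seq18),(((seq5,seq54),(seq61,seq44)),(seq15,seq13)))).
The other lineage descending from that same node — the sister group — is ((seq12,seq18),(((seq5,seq54),(seq61,seq44)),(seq15,seq13))); its 8 tips in alphabetical order are the answer.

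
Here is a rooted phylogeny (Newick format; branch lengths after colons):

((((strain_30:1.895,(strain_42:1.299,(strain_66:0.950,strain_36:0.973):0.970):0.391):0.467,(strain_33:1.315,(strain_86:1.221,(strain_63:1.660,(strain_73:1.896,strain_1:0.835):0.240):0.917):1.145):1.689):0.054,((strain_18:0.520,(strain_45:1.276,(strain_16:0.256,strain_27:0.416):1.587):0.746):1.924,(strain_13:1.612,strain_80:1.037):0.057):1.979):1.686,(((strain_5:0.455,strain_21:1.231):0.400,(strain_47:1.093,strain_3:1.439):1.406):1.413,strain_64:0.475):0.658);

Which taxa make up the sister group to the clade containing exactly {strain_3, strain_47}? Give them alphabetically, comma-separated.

strain_21, strain_5

The clade containing exactly {strain_3, strain_47} attaches to the tree at the node subtending ((strain_5,strain_21),(strain_47,strain_3)).
The other lineage descending from that same node — the sister group — is (strain_5,strain_21); its 2 tips in alphabetical order are the answer.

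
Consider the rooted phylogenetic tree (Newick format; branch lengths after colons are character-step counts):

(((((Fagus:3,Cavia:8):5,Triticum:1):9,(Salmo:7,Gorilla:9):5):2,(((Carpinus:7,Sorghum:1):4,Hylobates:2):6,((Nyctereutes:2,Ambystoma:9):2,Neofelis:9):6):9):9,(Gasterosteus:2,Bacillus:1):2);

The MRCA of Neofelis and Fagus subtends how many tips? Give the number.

The MRCA of Neofelis and Fagus is the node subtending ((((Fagus,Cavia),Triticum),(Salmo,Gorilla)),(((Carpinus,Sorghum),Hylobates),((Nyctereutes,Ambystoma),Neofelis))).
That clade contains 11 terminal taxa: Ambystoma, Carpinus, Cavia, Fagus, Gorilla, Hylobates, Neofelis, Nyctereutes, Salmo, Sorghum, Triticum.

11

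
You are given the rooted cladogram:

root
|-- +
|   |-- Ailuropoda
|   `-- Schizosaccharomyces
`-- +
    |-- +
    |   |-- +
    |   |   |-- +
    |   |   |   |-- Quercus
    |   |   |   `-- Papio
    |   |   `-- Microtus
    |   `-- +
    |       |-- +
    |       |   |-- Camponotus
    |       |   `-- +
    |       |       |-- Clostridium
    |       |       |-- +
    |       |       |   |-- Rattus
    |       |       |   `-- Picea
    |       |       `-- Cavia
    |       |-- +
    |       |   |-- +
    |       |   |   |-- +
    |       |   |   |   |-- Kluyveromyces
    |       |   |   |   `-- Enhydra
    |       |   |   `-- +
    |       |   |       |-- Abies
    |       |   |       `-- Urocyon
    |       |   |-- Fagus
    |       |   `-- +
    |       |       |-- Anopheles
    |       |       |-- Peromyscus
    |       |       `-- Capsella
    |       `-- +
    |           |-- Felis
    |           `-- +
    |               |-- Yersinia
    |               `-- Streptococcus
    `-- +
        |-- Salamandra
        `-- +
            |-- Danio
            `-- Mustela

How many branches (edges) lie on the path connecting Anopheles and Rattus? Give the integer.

7

The MRCA of Anopheles and Rattus is the node subtending ((Camponotus,(Clostridium,(Rattus,Picea),Cavia)),(((Kluyveromyces,Enhydra),(Abies,Urocyon)),Fagus,(Anopheles,Peromyscus,Capsella)),(Felis,(Yersinia,Streptococcus))).
From Anopheles up to that node: 3 branches. From Rattus up to the same node: 4 branches. Total: 3 + 4 = 7.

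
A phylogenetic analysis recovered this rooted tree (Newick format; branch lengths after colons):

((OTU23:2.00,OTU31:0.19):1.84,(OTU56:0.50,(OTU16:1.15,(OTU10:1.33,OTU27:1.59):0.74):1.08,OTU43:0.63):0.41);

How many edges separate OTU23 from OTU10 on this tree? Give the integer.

6

The MRCA of OTU23 and OTU10 is the root of the tree.
From OTU23 up to that node: 2 branches. From OTU10 up to the same node: 4 branches. Total: 2 + 4 = 6.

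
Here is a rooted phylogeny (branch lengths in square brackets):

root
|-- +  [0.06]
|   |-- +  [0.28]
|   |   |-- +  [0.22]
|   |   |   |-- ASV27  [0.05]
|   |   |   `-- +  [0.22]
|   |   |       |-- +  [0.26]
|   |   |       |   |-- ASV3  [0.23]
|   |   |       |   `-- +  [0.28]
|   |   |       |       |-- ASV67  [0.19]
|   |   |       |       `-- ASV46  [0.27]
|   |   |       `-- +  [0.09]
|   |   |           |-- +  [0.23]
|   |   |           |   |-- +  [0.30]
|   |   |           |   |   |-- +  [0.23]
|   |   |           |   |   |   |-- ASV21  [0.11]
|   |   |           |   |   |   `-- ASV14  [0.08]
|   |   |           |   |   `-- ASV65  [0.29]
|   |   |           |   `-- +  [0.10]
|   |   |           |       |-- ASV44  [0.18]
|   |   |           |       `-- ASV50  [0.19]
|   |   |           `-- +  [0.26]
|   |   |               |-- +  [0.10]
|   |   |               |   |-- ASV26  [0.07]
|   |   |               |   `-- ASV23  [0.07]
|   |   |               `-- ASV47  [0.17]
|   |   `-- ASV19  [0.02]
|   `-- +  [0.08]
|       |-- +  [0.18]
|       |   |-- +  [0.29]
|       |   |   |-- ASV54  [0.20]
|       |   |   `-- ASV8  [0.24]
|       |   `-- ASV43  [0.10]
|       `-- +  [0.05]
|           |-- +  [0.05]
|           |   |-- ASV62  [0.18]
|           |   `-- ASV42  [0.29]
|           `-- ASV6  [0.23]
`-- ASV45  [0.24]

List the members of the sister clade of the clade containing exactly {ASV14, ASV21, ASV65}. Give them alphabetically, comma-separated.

ASV44, ASV50

The clade containing exactly {ASV14, ASV21, ASV65} attaches to the tree at the node subtending (((ASV21,ASV14),ASV65),(ASV44,ASV50)).
The other lineage descending from that same node — the sister group — is (ASV44,ASV50); its 2 tips in alphabetical order are the answer.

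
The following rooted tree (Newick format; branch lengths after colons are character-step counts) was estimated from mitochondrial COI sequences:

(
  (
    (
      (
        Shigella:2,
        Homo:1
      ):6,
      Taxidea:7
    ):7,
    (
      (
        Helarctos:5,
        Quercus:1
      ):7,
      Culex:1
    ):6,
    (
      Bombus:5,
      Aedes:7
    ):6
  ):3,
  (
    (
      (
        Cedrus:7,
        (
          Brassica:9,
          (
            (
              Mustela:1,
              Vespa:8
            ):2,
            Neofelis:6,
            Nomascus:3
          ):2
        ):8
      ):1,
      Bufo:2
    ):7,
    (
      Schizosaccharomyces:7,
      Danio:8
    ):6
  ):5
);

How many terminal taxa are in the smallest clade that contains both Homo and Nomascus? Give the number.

17

The MRCA of Homo and Nomascus is the root, so the clade is the entire tree.
That clade contains 17 terminal taxa: Aedes, Bombus, Brassica, Bufo, Cedrus, Culex, Danio, Helarctos, Homo, Mustela, Neofelis, Nomascus, Quercus, Schizosaccharomyces, Shigella, Taxidea, Vespa.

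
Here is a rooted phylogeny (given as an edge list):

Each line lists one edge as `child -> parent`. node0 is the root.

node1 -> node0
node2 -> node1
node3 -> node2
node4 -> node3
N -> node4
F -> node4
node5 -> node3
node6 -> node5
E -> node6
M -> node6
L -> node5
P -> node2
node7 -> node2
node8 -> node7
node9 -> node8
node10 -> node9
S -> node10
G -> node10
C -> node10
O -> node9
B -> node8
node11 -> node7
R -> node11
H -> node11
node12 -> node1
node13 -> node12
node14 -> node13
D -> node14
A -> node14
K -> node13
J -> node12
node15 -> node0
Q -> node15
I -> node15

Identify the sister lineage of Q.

Q attaches to the tree at the node subtending (Q,I).
The other lineage descending from that same node — the sister group — is the single tip I.

I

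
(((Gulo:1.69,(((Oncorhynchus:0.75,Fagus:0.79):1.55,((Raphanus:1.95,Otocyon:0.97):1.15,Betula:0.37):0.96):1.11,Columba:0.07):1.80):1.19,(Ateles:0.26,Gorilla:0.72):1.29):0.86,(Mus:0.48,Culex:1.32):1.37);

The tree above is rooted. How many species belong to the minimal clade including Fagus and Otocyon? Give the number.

5

The MRCA of Fagus and Otocyon is the node subtending ((Oncorhynchus,Fagus),((Raphanus,Otocyon),Betula)).
That clade contains 5 terminal taxa: Betula, Fagus, Oncorhynchus, Otocyon, Raphanus.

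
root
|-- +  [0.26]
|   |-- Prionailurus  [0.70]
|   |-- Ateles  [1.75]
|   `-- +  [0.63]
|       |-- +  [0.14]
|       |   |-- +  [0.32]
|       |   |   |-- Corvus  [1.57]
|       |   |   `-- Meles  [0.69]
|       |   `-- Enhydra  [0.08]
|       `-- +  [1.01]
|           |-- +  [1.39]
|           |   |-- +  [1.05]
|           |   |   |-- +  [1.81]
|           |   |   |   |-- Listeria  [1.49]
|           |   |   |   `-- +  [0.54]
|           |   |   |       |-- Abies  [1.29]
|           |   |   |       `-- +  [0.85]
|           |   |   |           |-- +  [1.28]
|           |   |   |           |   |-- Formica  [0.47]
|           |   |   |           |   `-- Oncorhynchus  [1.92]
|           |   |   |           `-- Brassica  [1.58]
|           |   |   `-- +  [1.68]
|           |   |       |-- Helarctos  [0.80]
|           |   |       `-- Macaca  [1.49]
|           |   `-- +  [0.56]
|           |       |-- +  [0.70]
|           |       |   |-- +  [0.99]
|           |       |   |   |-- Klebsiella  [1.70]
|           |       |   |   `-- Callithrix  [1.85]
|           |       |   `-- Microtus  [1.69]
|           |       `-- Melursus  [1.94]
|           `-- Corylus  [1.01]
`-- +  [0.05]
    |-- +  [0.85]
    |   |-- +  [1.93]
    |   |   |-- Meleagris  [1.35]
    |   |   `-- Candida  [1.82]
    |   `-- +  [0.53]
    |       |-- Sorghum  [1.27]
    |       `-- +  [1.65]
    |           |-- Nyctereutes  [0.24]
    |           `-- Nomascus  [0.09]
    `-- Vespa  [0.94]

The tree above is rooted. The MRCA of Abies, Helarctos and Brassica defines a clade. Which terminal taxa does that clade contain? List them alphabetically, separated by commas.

Tracing Abies: it sits inside (Abies,((Formica,Oncorhynchus),Brassica)).
Tracing Helarctos: it sits inside (Helarctos,Macaca).
Tracing Brassica: it sits inside ((Formica,Oncorhynchus),Brassica).
The smallest clade enclosing all 3 is ((Listeria,(Abies,((Formica,Oncorhynchus),Brassica))),(Helarctos,Macaca)); the answer is its 7 terminal taxa in alphabetical order.

Abies, Brassica, Formica, Helarctos, Listeria, Macaca, Oncorhynchus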